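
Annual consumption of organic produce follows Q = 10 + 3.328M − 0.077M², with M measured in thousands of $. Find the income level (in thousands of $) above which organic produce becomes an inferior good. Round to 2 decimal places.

21.61

dQ/dM = 3.328 − 0.154M.
The good is inferior where dQ/dM < 0. Setting dQ/dM = 0 gives M = 3.328 / 0.154 = 21.61.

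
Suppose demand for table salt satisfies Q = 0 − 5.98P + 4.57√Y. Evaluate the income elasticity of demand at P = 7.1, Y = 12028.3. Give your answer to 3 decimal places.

At P = 7.1, Y = 12028.3: Q = 458.750.
Holding P constant, ∂Q/∂Y = 4.57/(2√Y) = 0.0208345.
η_Y = (∂Q/∂Y)·(Y/Q) = 0.0208345 × (12028.3/458.750) = 0.546.

0.546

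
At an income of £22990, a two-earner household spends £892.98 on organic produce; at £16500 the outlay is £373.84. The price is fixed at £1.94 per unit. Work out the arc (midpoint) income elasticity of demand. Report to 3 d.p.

With a constant price, Q₁ = 892.98/1.94 = 460.299 and Q₂ = 373.84/1.94 = 192.701 (equivalently, work directly with expenditure since P cancels).
Midpoint %ΔQ = (373.84 − 892.98)/633.41 = -0.81960; midpoint %ΔI = (16500 − 22990)/19745 = -0.32869.
η = -0.81960 / -0.32869 = 2.494.

2.494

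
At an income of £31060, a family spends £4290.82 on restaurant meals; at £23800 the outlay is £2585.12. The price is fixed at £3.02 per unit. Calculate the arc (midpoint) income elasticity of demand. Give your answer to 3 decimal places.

1.875

With a constant price, Q₁ = 4290.82/3.02 = 1420.801 and Q₂ = 2585.12/3.02 = 856.000 (equivalently, work directly with expenditure since P cancels).
Midpoint %ΔQ = (2585.12 − 4290.82)/3437.97 = -0.49614; midpoint %ΔI = (23800 − 31060)/27430 = -0.26467.
η = -0.49614 / -0.26467 = 1.875.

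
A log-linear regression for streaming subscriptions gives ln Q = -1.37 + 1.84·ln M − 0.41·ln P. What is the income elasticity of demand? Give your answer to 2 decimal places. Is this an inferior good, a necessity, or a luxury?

1.84 (luxury)

In a log-linear demand, the coefficient on ln M is the income elasticity.
So η = 1.84.
η > 1 ⇒ luxury.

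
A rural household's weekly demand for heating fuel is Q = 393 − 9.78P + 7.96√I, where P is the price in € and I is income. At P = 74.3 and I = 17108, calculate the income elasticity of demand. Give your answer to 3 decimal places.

0.736

At P = 74.3, I = 17108: Q = 707.495.
Holding P constant, ∂Q/∂I = 7.96/(2√I) = 0.0304287.
η_I = (∂Q/∂I)·(I/Q) = 0.0304287 × (17108/707.495) = 0.736.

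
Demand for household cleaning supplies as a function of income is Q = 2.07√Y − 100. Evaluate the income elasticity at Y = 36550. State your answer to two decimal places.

At Y = 36550: Q = 295.744.
dQ/dY = 2.07/(2√Y) = 0.00541373 at this income.
η = (dQ/dY)·(Y/Q) = 0.00541373 × (36550/295.744) = 0.67.

0.67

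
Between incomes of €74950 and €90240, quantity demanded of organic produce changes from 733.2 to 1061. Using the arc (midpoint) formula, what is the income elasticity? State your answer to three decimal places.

1.974

ΔQ = 1061 − 733.2 = 327.8; midpoint Q̄ = (733.2 + 1061)/2 = 897.1.
ΔI = 90240 − 74950 = 15290; midpoint Ī = (74950 + 90240)/2 = 82595.
η = (ΔQ/Q̄) ÷ (ΔI/Ī) = (327.8/897.1) ÷ (15290/82595) = 1.974.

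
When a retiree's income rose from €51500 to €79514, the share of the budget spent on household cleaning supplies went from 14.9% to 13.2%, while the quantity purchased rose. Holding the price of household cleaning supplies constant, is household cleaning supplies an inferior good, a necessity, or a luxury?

Quantity rises but the budget share falls as income rises, so 0 < η < 1.

necessity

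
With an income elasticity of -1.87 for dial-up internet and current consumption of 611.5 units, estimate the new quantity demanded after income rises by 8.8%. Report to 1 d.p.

%ΔQ ≈ η × %ΔI = -1.87 × 8.8% = -16.456%.
New Q ≈ 611.5 × (1 − 0.16456) = 510.9.

510.9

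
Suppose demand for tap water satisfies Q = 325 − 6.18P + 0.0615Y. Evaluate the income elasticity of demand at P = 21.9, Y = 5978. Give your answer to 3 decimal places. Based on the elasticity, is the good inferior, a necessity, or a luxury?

0.660 (necessity)

At P = 21.9, Y = 5978: Q = 557.305.
Holding P constant, ∂Q/∂Y = 0.0615.
η_Y = (∂Q/∂Y)·(Y/Q) = 0.0615 × (5978/557.305) = 0.660.
Since 0 < η < 1, this is a necessity.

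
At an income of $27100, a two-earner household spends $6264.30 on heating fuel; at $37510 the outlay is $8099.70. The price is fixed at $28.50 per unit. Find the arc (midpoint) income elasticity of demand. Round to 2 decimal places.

With a constant price, Q₁ = 6264.30/28.50 = 219.800 and Q₂ = 8099.70/28.50 = 284.200 (equivalently, work directly with expenditure since P cancels).
Midpoint %ΔQ = (8099.70 − 6264.30)/7182.00 = 0.25556; midpoint %ΔI = (37510 − 27100)/32305 = 0.32224.
η = 0.25556 / 0.32224 = 0.79.

0.79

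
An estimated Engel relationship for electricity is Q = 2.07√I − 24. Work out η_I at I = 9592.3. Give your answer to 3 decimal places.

At I = 9592.3: Q = 178.736.
dQ/dI = 2.07/(2√I) = 0.0105677 at this income.
η = (dQ/dI)·(I/Q) = 0.0105677 × (9592.3/178.736) = 0.567.

0.567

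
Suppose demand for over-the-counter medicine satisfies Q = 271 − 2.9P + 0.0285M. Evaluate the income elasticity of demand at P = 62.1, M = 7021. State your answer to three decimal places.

At P = 62.1, M = 7021: Q = 291.009.
Holding P constant, ∂Q/∂M = 0.0285.
η_M = (∂Q/∂M)·(M/Q) = 0.0285 × (7021/291.009) = 0.688.

0.688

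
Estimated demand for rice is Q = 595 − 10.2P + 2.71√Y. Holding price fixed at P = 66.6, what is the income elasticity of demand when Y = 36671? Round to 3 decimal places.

At P = 66.6, Y = 36671: Q = 434.636.
Holding P constant, ∂Q/∂Y = 2.71/(2√Y) = 0.00707584.
η_Y = (∂Q/∂Y)·(Y/Q) = 0.00707584 × (36671/434.636) = 0.597.

0.597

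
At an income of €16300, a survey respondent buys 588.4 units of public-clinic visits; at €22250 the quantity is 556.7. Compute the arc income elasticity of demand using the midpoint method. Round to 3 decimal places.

ΔQ = 556.7 − 588.4 = -31.7; midpoint Q̄ = (588.4 + 556.7)/2 = 572.55.
ΔI = 22250 − 16300 = 5950; midpoint Ī = (16300 + 22250)/2 = 19275.
η = (ΔQ/Q̄) ÷ (ΔI/Ī) = (-31.7/572.55) ÷ (5950/19275) = -0.179.

-0.179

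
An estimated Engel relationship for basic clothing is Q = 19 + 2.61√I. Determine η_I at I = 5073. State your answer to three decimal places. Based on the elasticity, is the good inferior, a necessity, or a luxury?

0.454 (necessity)

At I = 5073: Q = 204.897.
dQ/dI = 2.61/(2√I) = 0.0183222 at this income.
η = (dQ/dI)·(I/Q) = 0.0183222 × (5073/204.897) = 0.454.
Since 0 < η < 1, the good is a necessity.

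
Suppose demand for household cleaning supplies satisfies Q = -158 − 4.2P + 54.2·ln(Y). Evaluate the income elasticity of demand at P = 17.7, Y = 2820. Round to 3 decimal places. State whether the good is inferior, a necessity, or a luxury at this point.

At P = 17.7, Y = 2820: Q = 198.251.
Holding P constant, ∂Q/∂Y = 54.2/Y = 0.0192199.
η_Y = (∂Q/∂Y)·(Y/Q) = 0.0192199 × (2820/198.251) = 0.273.
Since 0 < η < 1, this is a necessity.

0.273 (necessity)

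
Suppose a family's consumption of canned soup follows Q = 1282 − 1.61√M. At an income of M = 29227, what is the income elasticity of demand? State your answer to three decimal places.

At M = 29227: Q = 1006.756.
dQ/dM = -1.61/(2√M) = -0.00470873 at this income.
η = (dQ/dM)·(M/Q) = -0.00470873 × (29227/1006.756) = -0.137.

-0.137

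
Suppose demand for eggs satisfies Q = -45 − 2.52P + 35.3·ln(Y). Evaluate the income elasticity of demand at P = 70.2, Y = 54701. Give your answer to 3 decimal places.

At P = 70.2, Y = 54701: Q = 163.206.
Holding P constant, ∂Q/∂Y = 35.3/Y = 0.000645326.
η_Y = (∂Q/∂Y)·(Y/Q) = 0.000645326 × (54701/163.206) = 0.216.

0.216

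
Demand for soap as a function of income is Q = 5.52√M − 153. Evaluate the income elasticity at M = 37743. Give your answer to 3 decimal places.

At M = 37743: Q = 919.401.
dQ/dM = 5.52/(2√M) = 0.0142066 at this income.
η = (dQ/dM)·(M/Q) = 0.0142066 × (37743/919.401) = 0.583.

0.583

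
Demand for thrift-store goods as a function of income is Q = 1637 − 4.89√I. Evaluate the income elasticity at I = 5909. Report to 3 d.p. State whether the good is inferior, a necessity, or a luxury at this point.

At I = 5909: Q = 1261.106.
dQ/dI = -4.89/(2√I) = -0.0318069 at this income.
η = (dQ/dI)·(I/Q) = -0.0318069 × (5909/1261.106) = -0.149.
Since η < 0, the good is an inferior good.

-0.149 (inferior good)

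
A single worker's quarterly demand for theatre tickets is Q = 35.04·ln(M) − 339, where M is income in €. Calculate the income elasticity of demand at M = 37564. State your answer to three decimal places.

1.164

At M = 37564: Q = 30.104.
dQ/dM = 35.04/M = 0.000932808 at this income.
η = (dQ/dM)·(M/Q) = 0.000932808 × (37564/30.104) = 1.164.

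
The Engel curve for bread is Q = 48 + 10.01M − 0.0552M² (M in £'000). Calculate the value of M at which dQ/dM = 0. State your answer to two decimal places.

90.67

dQ/dM = 10.01 − 0.1104M.
The good is inferior where dQ/dM < 0. Setting dQ/dM = 0 gives M = 10.01 / 0.1104 = 90.67.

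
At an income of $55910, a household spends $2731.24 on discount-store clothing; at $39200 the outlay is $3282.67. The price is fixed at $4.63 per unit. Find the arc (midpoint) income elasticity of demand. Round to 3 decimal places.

-0.522

With a constant price, Q₁ = 2731.24/4.63 = 589.901 and Q₂ = 3282.67/4.63 = 709.000 (equivalently, work directly with expenditure since P cancels).
Midpoint %ΔQ = (3282.67 − 2731.24)/3006.96 = 0.18338; midpoint %ΔI = (39200 − 55910)/47555 = -0.35138.
η = 0.18338 / -0.35138 = -0.522.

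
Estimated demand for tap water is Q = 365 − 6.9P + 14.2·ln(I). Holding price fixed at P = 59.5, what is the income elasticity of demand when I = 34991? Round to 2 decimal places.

0.14

At P = 59.5, I = 34991: Q = 103.022.
Holding P constant, ∂Q/∂I = 14.2/I = 0.000405819.
η_I = (∂Q/∂I)·(I/Q) = 0.000405819 × (34991/103.022) = 0.14.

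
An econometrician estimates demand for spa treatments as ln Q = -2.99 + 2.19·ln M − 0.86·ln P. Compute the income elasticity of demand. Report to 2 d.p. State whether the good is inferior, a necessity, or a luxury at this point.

2.19 (luxury)

In a log-linear demand, the coefficient on ln M is the income elasticity.
So η = 2.19.
η > 1 ⇒ luxury.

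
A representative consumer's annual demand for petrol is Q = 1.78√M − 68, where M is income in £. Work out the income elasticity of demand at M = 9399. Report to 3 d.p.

0.825

At M = 9399: Q = 104.568.
dQ/dM = 1.78/(2√M) = 0.00918014 at this income.
η = (dQ/dM)·(M/Q) = 0.00918014 × (9399/104.568) = 0.825.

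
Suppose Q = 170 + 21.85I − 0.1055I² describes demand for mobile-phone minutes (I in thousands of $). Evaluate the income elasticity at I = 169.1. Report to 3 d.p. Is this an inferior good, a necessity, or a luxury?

At I = 169.1: Q = 848.0825.
dQ/dI = 21.85 − 0.211I = -13.83010.
η = (dQ/dI)·(I/Q) = -13.83010 × (169.1/848.0825) = -2.758.
η < 0 ⇒ inferior good.

-2.758 (inferior good)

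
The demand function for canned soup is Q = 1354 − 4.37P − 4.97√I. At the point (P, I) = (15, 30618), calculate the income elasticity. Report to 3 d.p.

-1.038

At P = 15, I = 30618: Q = 418.799.
Holding P constant, ∂Q/∂I = -4.97/(2√I) = -0.0142016.
η_I = (∂Q/∂I)·(I/Q) = -0.0142016 × (30618/418.799) = -1.038.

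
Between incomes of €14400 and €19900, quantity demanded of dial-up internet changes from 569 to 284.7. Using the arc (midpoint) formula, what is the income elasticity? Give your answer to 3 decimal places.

ΔQ = 284.7 − 569 = -284.3; midpoint Q̄ = (569 + 284.7)/2 = 426.85.
ΔI = 19900 − 14400 = 5500; midpoint Ī = (14400 + 19900)/2 = 17150.
η = (ΔQ/Q̄) ÷ (ΔI/Ī) = (-284.3/426.85) ÷ (5500/17150) = -2.077.

-2.077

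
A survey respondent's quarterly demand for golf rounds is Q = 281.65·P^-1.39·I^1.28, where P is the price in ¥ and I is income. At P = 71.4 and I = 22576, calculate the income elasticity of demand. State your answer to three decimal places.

1.280

For a multiplicative demand Q = A·P^α·I^β, the income elasticity is β everywhere.
Here β = 1.28, so η = 1.280.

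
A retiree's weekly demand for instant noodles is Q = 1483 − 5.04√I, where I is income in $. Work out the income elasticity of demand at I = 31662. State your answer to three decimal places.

-0.765

At I = 31662: Q = 586.192.
dQ/dI = -5.04/(2√I) = -0.0141622 at this income.
η = (dQ/dI)·(I/Q) = -0.0141622 × (31662/586.192) = -0.765.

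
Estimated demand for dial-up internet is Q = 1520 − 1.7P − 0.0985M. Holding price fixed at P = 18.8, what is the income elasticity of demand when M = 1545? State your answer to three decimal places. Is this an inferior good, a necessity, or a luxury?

-0.114 (inferior good)

At P = 18.8, M = 1545: Q = 1335.858.
Holding P constant, ∂Q/∂M = −0.0985.
η_M = (∂Q/∂M)·(M/Q) = -0.0985 × (1545/1335.858) = -0.114.
Since η < 0, this is an inferior good.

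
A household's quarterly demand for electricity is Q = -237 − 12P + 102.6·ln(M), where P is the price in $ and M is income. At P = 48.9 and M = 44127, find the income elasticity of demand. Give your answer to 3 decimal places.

0.375

At P = 48.9, M = 44127: Q = 273.489.
Holding P constant, ∂Q/∂M = 102.6/M = 0.00232511.
η_M = (∂Q/∂M)·(M/Q) = 0.00232511 × (44127/273.489) = 0.375.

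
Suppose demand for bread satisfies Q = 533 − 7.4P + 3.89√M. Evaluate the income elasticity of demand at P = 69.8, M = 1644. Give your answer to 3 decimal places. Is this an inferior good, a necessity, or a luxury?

0.453 (necessity)

At P = 69.8, M = 1644: Q = 174.205.
Holding P constant, ∂Q/∂M = 3.89/(2√M) = 0.0479699.
η_M = (∂Q/∂M)·(M/Q) = 0.0479699 × (1644/174.205) = 0.453.
Since 0 < η < 1, this is a necessity.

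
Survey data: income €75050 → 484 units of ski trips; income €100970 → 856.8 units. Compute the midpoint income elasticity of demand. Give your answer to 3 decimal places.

ΔQ = 856.8 − 484 = 372.8; midpoint Q̄ = (484 + 856.8)/2 = 670.4.
ΔI = 100970 − 75050 = 25920; midpoint Ī = (75050 + 100970)/2 = 88010.
η = (ΔQ/Q̄) ÷ (ΔI/Ī) = (372.8/670.4) ÷ (25920/88010) = 1.888.

1.888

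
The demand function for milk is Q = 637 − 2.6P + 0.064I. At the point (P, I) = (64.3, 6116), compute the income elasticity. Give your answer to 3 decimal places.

At P = 64.3, I = 6116: Q = 861.244.
Holding P constant, ∂Q/∂I = 0.064.
η_I = (∂Q/∂I)·(I/Q) = 0.064 × (6116/861.244) = 0.454.

0.454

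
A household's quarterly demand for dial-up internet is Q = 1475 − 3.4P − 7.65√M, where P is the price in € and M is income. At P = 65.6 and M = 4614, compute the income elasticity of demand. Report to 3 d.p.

-0.355

At P = 65.6, M = 4614: Q = 732.323.
Holding P constant, ∂Q/∂M = -7.65/(2√M) = -0.0563109.
η_M = (∂Q/∂M)·(M/Q) = -0.0563109 × (4614/732.323) = -0.355.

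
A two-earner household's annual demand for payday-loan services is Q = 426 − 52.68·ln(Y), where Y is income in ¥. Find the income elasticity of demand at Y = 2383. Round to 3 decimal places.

At Y = 2383: Q = 16.354.
dQ/dY = -52.68/Y = -0.0221066 at this income.
η = (dQ/dY)·(Y/Q) = -0.0221066 × (2383/16.354) = -3.221.

-3.221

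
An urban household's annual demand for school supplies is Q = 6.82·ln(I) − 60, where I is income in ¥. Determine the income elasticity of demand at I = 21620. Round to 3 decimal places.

0.845

At I = 21620: Q = 8.073.
dQ/dI = 6.82/I = 0.000315449 at this income.
η = (dQ/dI)·(I/Q) = 0.000315449 × (21620/8.073) = 0.845.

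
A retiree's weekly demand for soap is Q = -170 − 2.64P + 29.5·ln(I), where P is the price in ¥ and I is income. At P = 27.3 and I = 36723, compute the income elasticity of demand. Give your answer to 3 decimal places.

At P = 27.3, I = 36723: Q = 68.007.
Holding P constant, ∂Q/∂I = 29.5/I = 0.000803311.
η_I = (∂Q/∂I)·(I/Q) = 0.000803311 × (36723/68.007) = 0.434.

0.434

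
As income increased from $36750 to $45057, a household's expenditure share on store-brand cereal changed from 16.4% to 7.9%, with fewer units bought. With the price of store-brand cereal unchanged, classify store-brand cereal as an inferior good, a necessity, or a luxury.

inferior good

Quantity demanded falls as income rises, so η < 0.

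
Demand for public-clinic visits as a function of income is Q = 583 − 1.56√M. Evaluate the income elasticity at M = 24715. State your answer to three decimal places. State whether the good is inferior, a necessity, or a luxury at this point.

-0.363 (inferior good)

At M = 24715: Q = 337.752.
dQ/dM = -1.56/(2√M) = -0.00496151 at this income.
η = (dQ/dM)·(M/Q) = -0.00496151 × (24715/337.752) = -0.363.
Since η < 0, the good is an inferior good.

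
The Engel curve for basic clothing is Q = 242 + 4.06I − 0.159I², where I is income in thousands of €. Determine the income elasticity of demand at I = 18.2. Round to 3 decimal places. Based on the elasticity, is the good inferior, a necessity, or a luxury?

At I = 18.2: Q = 263.2248.
dQ/dI = 4.06 − 0.318I = -1.72760.
η = (dQ/dI)·(I/Q) = -1.72760 × (18.2/263.2248) = -0.119.
η < 0 ⇒ inferior good.

-0.119 (inferior good)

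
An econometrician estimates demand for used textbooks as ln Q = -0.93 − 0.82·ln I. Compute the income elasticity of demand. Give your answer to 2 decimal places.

In a log-linear demand, the coefficient on ln I is the income elasticity.
So η = -0.82.

-0.82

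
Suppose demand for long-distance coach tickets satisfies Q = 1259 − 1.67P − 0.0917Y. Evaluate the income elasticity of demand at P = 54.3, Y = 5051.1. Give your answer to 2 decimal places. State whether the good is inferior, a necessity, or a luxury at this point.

At P = 54.3, Y = 5051.1: Q = 705.133.
Holding P constant, ∂Q/∂Y = −0.0917.
η_Y = (∂Q/∂Y)·(Y/Q) = -0.0917 × (5051.1/705.133) = -0.66.
Since η < 0, this is an inferior good.

-0.66 (inferior good)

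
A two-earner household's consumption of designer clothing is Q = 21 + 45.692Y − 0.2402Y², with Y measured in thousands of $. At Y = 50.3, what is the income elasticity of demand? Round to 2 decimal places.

0.63

At Y = 50.3: Q = 1711.5800.
dQ/dY = 45.692 − 0.4804Y = 21.52788.
η = (dQ/dY)·(Y/Q) = 21.52788 × (50.3/1711.5800) = 0.63.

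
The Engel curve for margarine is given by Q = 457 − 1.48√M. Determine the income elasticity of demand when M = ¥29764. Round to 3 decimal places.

At M = 29764: Q = 201.667.
dQ/dM = -1.48/(2√M) = -0.0042893 at this income.
η = (dQ/dM)·(M/Q) = -0.0042893 × (29764/201.667) = -0.633.

-0.633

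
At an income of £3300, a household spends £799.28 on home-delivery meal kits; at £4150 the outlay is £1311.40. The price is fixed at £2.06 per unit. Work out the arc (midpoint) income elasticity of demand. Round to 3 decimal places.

With a constant price, Q₁ = 799.28/2.06 = 388.000 and Q₂ = 1311.40/2.06 = 636.602 (equivalently, work directly with expenditure since P cancels).
Midpoint %ΔQ = (1311.40 − 799.28)/1055.34 = 0.48527; midpoint %ΔI = (4150 − 3300)/3725 = 0.22819.
η = 0.48527 / 0.22819 = 2.127.

2.127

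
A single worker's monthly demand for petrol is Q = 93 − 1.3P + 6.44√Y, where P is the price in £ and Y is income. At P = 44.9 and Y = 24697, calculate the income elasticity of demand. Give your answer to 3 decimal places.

0.483

At P = 44.9, Y = 24697: Q = 1046.694.
Holding P constant, ∂Q/∂Y = 6.44/(2√Y) = 0.0204896.
η_Y = (∂Q/∂Y)·(Y/Q) = 0.0204896 × (24697/1046.694) = 0.483.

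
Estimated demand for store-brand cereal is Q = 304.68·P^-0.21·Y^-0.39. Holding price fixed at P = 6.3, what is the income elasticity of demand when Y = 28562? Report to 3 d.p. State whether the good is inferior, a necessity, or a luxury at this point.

-0.390 (inferior good)

For a multiplicative demand Q = A·P^α·Y^β, the income elasticity is β everywhere.
Here β = -0.39, so η = -0.390.
Since η < 0, this is an inferior good.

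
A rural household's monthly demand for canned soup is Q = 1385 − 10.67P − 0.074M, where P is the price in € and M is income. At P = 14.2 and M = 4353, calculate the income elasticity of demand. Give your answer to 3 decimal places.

-0.353

At P = 14.2, M = 4353: Q = 911.364.
Holding P constant, ∂Q/∂M = −0.074.
η_M = (∂Q/∂M)·(M/Q) = -0.074 × (4353/911.364) = -0.353.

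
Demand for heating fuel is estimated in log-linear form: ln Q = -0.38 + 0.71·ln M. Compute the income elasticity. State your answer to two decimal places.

0.71

In a log-linear demand, the coefficient on ln M is the income elasticity.
So η = 0.71.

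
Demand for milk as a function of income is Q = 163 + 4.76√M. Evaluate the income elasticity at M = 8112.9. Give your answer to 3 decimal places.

At M = 8112.9: Q = 591.741.
dQ/dM = 4.76/(2√M) = 0.0264234 at this income.
η = (dQ/dM)·(M/Q) = 0.0264234 × (8112.9/591.741) = 0.362.

0.362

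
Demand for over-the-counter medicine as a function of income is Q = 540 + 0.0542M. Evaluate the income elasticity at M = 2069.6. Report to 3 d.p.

0.172

At M = 2069.6: Q = 652.172.
dQ/dM = 0.0542.
η = (dQ/dM)·(M/Q) = 0.0542 × (2069.6/652.172) = 0.172.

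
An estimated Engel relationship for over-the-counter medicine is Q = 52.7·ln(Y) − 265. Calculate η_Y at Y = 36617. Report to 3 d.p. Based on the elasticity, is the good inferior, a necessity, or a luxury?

0.182 (necessity)

At Y = 36617: Q = 288.786.
dQ/dY = 52.7/Y = 0.00143922 at this income.
η = (dQ/dY)·(Y/Q) = 0.00143922 × (36617/288.786) = 0.182.
Since 0 < η < 1, the good is a necessity.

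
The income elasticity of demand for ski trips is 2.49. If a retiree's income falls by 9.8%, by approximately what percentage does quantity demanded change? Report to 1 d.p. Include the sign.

%ΔQ ≈ η × %ΔI = 2.49 × (-9.8%) = -24.4%.

-24.4%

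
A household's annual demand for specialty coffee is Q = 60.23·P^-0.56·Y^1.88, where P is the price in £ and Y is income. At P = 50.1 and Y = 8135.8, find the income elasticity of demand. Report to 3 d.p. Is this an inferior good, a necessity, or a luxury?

1.880 (luxury)

For a multiplicative demand Q = A·P^α·Y^β, the income elasticity is β everywhere.
Here β = 1.88, so η = 1.880.
Since η > 1, this is a luxury.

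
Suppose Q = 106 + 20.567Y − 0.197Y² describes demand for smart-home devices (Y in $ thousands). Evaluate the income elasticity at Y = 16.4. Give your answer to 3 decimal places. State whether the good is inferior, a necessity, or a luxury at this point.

At Y = 16.4: Q = 390.3137.
dQ/dY = 20.567 − 0.394Y = 14.10540.
η = (dQ/dY)·(Y/Q) = 14.10540 × (16.4/390.3137) = 0.593.
0 < η < 1 ⇒ necessity.

0.593 (necessity)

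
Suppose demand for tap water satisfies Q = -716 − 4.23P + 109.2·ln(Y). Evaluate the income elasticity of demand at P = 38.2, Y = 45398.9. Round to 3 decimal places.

0.372

At P = 38.2, Y = 45398.9: Q = 293.392.
Holding P constant, ∂Q/∂Y = 109.2/Y = 0.00240534.
η_Y = (∂Q/∂Y)·(Y/Q) = 0.00240534 × (45398.9/293.392) = 0.372.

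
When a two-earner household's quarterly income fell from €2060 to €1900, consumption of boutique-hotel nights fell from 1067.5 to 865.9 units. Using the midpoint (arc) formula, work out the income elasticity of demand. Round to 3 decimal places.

ΔQ = 865.9 − 1067.5 = -201.6; midpoint Q̄ = (1067.5 + 865.9)/2 = 966.7.
ΔI = 1900 − 2060 = -160; midpoint Ī = (2060 + 1900)/2 = 1980.
η = (ΔQ/Q̄) ÷ (ΔI/Ī) = (-201.6/966.7) ÷ (-160/1980) = 2.581.

2.581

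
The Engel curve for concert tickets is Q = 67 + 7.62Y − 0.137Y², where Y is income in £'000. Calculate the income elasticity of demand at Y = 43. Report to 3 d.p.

At Y = 43: Q = 141.3470.
dQ/dY = 7.62 − 0.274Y = -4.16200.
η = (dQ/dY)·(Y/Q) = -4.16200 × (43/141.3470) = -1.266.

-1.266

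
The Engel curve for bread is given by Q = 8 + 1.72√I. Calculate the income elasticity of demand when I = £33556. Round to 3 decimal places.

At I = 33556: Q = 323.075.
dQ/dI = 1.72/(2√I) = 0.00469476 at this income.
η = (dQ/dI)·(I/Q) = 0.00469476 × (33556/323.075) = 0.488.

0.488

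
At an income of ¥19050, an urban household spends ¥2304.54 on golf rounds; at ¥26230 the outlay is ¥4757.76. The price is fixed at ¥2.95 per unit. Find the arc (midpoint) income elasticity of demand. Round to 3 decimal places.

2.191

With a constant price, Q₁ = 2304.54/2.95 = 781.200 and Q₂ = 4757.76/2.95 = 1612.800 (equivalently, work directly with expenditure since P cancels).
Midpoint %ΔQ = (4757.76 − 2304.54)/3531.15 = 0.69474; midpoint %ΔI = (26230 − 19050)/22640 = 0.31714.
η = 0.69474 / 0.31714 = 2.191.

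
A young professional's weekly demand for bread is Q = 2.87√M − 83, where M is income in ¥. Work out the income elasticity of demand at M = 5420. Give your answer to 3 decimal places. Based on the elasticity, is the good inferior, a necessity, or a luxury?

At M = 5420: Q = 128.291.
dQ/dM = 2.87/(2√M) = 0.0194918 at this income.
η = (dQ/dM)·(M/Q) = 0.0194918 × (5420/128.291) = 0.823.
Since 0 < η < 1, the good is a necessity.

0.823 (necessity)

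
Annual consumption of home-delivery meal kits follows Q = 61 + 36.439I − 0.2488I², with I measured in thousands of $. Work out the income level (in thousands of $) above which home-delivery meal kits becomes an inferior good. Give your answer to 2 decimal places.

dQ/dI = 36.439 − 0.4976I.
The good is inferior where dQ/dI < 0. Setting dQ/dI = 0 gives I = 36.439 / 0.4976 = 73.23.

73.23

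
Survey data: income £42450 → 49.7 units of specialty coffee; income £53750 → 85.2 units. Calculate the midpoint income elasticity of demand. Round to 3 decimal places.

2.240

ΔQ = 85.2 − 49.7 = 35.5; midpoint Q̄ = (49.7 + 85.2)/2 = 67.45.
ΔI = 53750 − 42450 = 11300; midpoint Ī = (42450 + 53750)/2 = 48100.
η = (ΔQ/Q̄) ÷ (ΔI/Ī) = (35.5/67.45) ÷ (11300/48100) = 2.240.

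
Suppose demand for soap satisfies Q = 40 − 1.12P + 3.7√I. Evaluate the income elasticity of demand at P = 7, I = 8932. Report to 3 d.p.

0.458

At P = 7, I = 8932: Q = 381.844.
Holding P constant, ∂Q/∂I = 3.7/(2√I) = 0.0195748.
η_I = (∂Q/∂I)·(I/Q) = 0.0195748 × (8932/381.844) = 0.458.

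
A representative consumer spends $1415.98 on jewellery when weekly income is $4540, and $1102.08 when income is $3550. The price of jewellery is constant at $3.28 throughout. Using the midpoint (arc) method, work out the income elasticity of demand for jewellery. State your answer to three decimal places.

With a constant price, Q₁ = 1415.98/3.28 = 431.701 and Q₂ = 1102.08/3.28 = 336.000 (equivalently, work directly with expenditure since P cancels).
Midpoint %ΔQ = (1102.08 − 1415.98)/1259.03 = -0.24932; midpoint %ΔI = (3550 − 4540)/4045 = -0.24475.
η = -0.24932 / -0.24475 = 1.019.

1.019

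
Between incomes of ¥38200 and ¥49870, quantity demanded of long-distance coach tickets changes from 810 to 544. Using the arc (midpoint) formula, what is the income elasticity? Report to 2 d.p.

-1.48

ΔQ = 544 − 810 = -266; midpoint Q̄ = (810 + 544)/2 = 677.
ΔI = 49870 − 38200 = 11670; midpoint Ī = (38200 + 49870)/2 = 44035.
η = (ΔQ/Q̄) ÷ (ΔI/Ī) = (-266/677) ÷ (11670/44035) = -1.48.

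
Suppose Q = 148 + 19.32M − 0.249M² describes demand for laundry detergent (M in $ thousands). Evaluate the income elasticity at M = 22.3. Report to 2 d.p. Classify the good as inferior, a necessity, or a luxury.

0.40 (necessity)

At M = 22.3: Q = 455.0108.
dQ/dM = 19.32 − 0.498M = 8.21460.
η = (dQ/dM)·(M/Q) = 8.21460 × (22.3/455.0108) = 0.40.
0 < η < 1 ⇒ necessity.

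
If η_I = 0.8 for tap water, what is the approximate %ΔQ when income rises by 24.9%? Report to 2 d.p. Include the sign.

%ΔQ ≈ η × %ΔI = 0.8 × 24.9% = 19.92%.

19.92%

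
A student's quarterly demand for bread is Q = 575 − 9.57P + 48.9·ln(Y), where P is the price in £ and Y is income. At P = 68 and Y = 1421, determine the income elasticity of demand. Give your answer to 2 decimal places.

0.18

At P = 68, Y = 1421: Q = 279.211.
Holding P constant, ∂Q/∂Y = 48.9/Y = 0.0344124.
η_Y = (∂Q/∂Y)·(Y/Q) = 0.0344124 × (1421/279.211) = 0.18.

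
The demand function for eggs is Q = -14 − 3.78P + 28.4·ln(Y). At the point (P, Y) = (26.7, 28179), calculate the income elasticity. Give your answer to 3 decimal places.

0.161

At P = 26.7, Y = 28179: Q = 176.070.
Holding P constant, ∂Q/∂Y = 28.4/Y = 0.00100784.
η_Y = (∂Q/∂Y)·(Y/Q) = 0.00100784 × (28179/176.070) = 0.161.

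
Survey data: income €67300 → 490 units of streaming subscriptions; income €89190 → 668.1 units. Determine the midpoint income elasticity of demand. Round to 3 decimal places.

ΔQ = 668.1 − 490 = 178.1; midpoint Q̄ = (490 + 668.1)/2 = 579.05.
ΔI = 89190 − 67300 = 21890; midpoint Ī = (67300 + 89190)/2 = 78245.
η = (ΔQ/Q̄) ÷ (ΔI/Ī) = (178.1/579.05) ÷ (21890/78245) = 1.099.

1.099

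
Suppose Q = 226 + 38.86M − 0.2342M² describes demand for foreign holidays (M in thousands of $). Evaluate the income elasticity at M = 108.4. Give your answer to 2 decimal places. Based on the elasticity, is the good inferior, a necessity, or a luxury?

At M = 108.4: Q = 1686.4428.
dQ/dM = 38.86 − 0.4684M = -11.91456.
η = (dQ/dM)·(M/Q) = -11.91456 × (108.4/1686.4428) = -0.77.
η < 0 ⇒ inferior good.

-0.77 (inferior good)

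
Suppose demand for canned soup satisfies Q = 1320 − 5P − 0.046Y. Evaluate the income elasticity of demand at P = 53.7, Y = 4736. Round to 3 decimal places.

At P = 53.7, Y = 4736: Q = 833.644.
Holding P constant, ∂Q/∂Y = −0.046.
η_Y = (∂Q/∂Y)·(Y/Q) = -0.046 × (4736/833.644) = -0.261.

-0.261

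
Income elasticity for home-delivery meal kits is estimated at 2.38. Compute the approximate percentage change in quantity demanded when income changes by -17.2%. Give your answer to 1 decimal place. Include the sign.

-40.9%

%ΔQ ≈ η × %ΔI = 2.38 × (-17.2%) = -40.9%.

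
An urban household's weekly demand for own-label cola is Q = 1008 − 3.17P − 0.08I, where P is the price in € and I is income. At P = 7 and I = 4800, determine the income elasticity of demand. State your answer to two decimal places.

-0.64

At P = 7, I = 4800: Q = 601.810.
Holding P constant, ∂Q/∂I = −0.08.
η_I = (∂Q/∂I)·(I/Q) = -0.08 × (4800/601.810) = -0.64.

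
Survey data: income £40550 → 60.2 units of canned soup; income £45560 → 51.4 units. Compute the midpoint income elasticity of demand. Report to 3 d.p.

-1.355

ΔQ = 51.4 − 60.2 = -8.8; midpoint Q̄ = (60.2 + 51.4)/2 = 55.8.
ΔI = 45560 − 40550 = 5010; midpoint Ī = (40550 + 45560)/2 = 43055.
η = (ΔQ/Q̄) ÷ (ΔI/Ī) = (-8.8/55.8) ÷ (5010/43055) = -1.355.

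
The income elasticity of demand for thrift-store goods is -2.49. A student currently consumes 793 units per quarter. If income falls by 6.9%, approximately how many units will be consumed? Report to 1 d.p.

%ΔQ ≈ η × %ΔI = -2.49 × (-6.9%) = 17.181%.
New Q ≈ 793 × (1 + 0.17181) = 929.2.

929.2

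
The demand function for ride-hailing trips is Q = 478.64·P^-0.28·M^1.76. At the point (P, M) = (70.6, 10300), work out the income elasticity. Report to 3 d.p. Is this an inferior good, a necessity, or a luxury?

For a multiplicative demand Q = A·P^α·M^β, the income elasticity is β everywhere.
Here β = 1.76, so η = 1.760.
Since η > 1, this is a luxury.

1.760 (luxury)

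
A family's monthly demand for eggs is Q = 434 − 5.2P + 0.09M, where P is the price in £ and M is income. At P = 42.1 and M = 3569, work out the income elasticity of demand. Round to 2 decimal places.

0.60

At P = 42.1, M = 3569: Q = 536.290.
Holding P constant, ∂Q/∂M = 0.09.
η_M = (∂Q/∂M)·(M/Q) = 0.09 × (3569/536.290) = 0.60.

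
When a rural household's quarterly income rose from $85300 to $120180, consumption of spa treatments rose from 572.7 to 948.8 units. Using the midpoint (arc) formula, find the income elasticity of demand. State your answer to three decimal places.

1.456

ΔQ = 948.8 − 572.7 = 376.1; midpoint Q̄ = (572.7 + 948.8)/2 = 760.75.
ΔI = 120180 − 85300 = 34880; midpoint Ī = (85300 + 120180)/2 = 102740.
η = (ΔQ/Q̄) ÷ (ΔI/Ī) = (376.1/760.75) ÷ (34880/102740) = 1.456.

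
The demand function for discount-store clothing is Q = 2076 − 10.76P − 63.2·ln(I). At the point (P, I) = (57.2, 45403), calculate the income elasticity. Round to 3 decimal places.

At P = 57.2, I = 45403: Q = 782.813.
Holding P constant, ∂Q/∂I = -63.2/I = -0.00139198.
η_I = (∂Q/∂I)·(I/Q) = -0.00139198 × (45403/782.813) = -0.081.

-0.081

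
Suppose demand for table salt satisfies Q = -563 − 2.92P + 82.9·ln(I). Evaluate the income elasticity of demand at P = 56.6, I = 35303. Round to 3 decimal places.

At P = 56.6, I = 35303: Q = 139.834.
Holding P constant, ∂Q/∂I = 82.9/I = 0.00234824.
η_I = (∂Q/∂I)·(I/Q) = 0.00234824 × (35303/139.834) = 0.593.

0.593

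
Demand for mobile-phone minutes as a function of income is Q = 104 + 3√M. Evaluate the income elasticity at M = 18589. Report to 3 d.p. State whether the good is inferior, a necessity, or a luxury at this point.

0.399 (necessity)

At M = 18589: Q = 513.024.
dQ/dM = 3/(2√M) = 0.0110018 at this income.
η = (dQ/dM)·(M/Q) = 0.0110018 × (18589/513.024) = 0.399.
Since 0 < η < 1, the good is a necessity.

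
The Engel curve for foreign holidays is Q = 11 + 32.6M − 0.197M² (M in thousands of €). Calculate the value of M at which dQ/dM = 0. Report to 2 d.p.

dQ/dM = 32.6 − 0.394M.
The good is inferior where dQ/dM < 0. Setting dQ/dM = 0 gives M = 32.6 / 0.394 = 82.74.

82.74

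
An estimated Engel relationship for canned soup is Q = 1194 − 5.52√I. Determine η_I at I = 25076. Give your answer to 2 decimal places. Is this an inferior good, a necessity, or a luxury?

At I = 25076: Q = 319.886.
dQ/dI = -5.52/(2√I) = -0.0174293 at this income.
η = (dQ/dI)·(I/Q) = -0.0174293 × (25076/319.886) = -1.37.
Since η < 0, the good is an inferior good.

-1.37 (inferior good)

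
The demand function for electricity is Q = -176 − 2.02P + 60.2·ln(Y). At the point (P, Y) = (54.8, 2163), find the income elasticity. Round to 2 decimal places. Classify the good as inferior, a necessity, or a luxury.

0.34 (necessity)

At P = 54.8, Y = 2163: Q = 175.595.
Holding P constant, ∂Q/∂Y = 60.2/Y = 0.0278317.
η_Y = (∂Q/∂Y)·(Y/Q) = 0.0278317 × (2163/175.595) = 0.34.
Since 0 < η < 1, this is a necessity.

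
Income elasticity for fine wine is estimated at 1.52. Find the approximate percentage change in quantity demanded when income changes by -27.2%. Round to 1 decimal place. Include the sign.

-41.3%

%ΔQ ≈ η × %ΔI = 1.52 × (-27.2%) = -41.3%.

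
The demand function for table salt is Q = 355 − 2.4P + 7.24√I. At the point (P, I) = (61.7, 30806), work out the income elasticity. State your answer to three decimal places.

At P = 61.7, I = 30806: Q = 1477.659.
Holding P constant, ∂Q/∂I = 7.24/(2√I) = 0.0206249.
η_I = (∂Q/∂I)·(I/Q) = 0.0206249 × (30806/1477.659) = 0.430.

0.430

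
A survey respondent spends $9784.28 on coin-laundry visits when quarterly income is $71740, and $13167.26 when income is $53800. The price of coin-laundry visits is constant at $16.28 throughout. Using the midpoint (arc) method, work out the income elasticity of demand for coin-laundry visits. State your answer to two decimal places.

With a constant price, Q₁ = 9784.28/16.28 = 601.000 and Q₂ = 13167.26/16.28 = 808.800 (equivalently, work directly with expenditure since P cancels).
Midpoint %ΔQ = (13167.26 − 9784.28)/11475.77 = 0.29479; midpoint %ΔI = (53800 − 71740)/62770 = -0.28581.
η = 0.29479 / -0.28581 = -1.03.

-1.03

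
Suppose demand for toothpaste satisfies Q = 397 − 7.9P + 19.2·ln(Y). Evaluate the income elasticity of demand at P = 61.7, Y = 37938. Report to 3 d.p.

At P = 61.7, Y = 37938: Q = 112.009.
Holding P constant, ∂Q/∂Y = 19.2/Y = 0.000506089.
η_Y = (∂Q/∂Y)·(Y/Q) = 0.000506089 × (37938/112.009) = 0.171.

0.171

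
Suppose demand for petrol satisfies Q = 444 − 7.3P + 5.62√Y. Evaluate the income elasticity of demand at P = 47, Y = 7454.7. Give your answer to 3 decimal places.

At P = 47, Y = 7454.7: Q = 586.134.
Holding P constant, ∂Q/∂Y = 5.62/(2√Y) = 0.0325455.
η_Y = (∂Q/∂Y)·(Y/Q) = 0.0325455 × (7454.7/586.134) = 0.414.

0.414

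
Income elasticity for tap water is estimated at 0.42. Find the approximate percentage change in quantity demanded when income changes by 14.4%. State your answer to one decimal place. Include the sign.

6.0%

%ΔQ ≈ η × %ΔI = 0.42 × 14.4% = 6.0%.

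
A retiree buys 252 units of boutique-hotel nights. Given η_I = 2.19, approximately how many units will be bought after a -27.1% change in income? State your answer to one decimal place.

102.4

%ΔQ ≈ η × %ΔI = 2.19 × (-27.1%) = -59.349%.
New Q ≈ 252 × (1 − 0.59349) = 102.4.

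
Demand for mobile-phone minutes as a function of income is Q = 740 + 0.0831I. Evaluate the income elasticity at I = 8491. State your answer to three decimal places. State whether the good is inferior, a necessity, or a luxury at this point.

At I = 8491: Q = 1445.602.
dQ/dI = 0.0831.
η = (dQ/dI)·(I/Q) = 0.0831 × (8491/1445.602) = 0.488.
Since 0 < η < 1, the good is a necessity.

0.488 (necessity)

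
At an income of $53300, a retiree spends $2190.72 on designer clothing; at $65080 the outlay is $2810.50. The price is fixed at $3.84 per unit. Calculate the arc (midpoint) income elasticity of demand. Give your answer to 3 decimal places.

1.245

With a constant price, Q₁ = 2190.72/3.84 = 570.500 and Q₂ = 2810.50/3.84 = 731.901 (equivalently, work directly with expenditure since P cancels).
Midpoint %ΔQ = (2810.50 − 2190.72)/2500.61 = 0.24785; midpoint %ΔI = (65080 − 53300)/59190 = 0.19902.
η = 0.24785 / 0.19902 = 1.245.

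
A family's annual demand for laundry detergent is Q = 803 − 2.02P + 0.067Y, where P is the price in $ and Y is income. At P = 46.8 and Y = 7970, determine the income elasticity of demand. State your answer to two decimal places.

0.43

At P = 46.8, Y = 7970: Q = 1242.454.
Holding P constant, ∂Q/∂Y = 0.067.
η_Y = (∂Q/∂Y)·(Y/Q) = 0.067 × (7970/1242.454) = 0.43.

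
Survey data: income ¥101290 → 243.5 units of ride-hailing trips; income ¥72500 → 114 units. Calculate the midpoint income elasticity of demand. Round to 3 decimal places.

ΔQ = 114 − 243.5 = -129.5; midpoint Q̄ = (243.5 + 114)/2 = 178.75.
ΔI = 72500 − 101290 = -28790; midpoint Ī = (101290 + 72500)/2 = 86895.
η = (ΔQ/Q̄) ÷ (ΔI/Ī) = (-129.5/178.75) ÷ (-28790/86895) = 2.187.

2.187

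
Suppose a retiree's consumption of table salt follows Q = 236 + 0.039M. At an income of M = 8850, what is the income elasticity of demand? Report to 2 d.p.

At M = 8850: Q = 581.150.
dQ/dM = 0.039.
η = (dQ/dM)·(M/Q) = 0.039 × (8850/581.150) = 0.59.

0.59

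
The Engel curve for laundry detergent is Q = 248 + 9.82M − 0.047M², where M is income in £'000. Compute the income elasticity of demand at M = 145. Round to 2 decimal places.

-0.81

At M = 145: Q = 683.7250.
dQ/dM = 9.82 − 0.094M = -3.81000.
η = (dQ/dM)·(M/Q) = -3.81000 × (145/683.7250) = -0.81.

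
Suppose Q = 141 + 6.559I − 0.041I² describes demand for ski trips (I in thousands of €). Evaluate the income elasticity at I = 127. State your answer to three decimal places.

-1.566

At I = 127: Q = 312.7040.
dQ/dI = 6.559 − 0.082I = -3.85500.
η = (dQ/dI)·(I/Q) = -3.85500 × (127/312.7040) = -1.566.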